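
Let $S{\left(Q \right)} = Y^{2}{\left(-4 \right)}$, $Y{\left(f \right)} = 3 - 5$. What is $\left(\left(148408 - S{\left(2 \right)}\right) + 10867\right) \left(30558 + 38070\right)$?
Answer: $10930450188$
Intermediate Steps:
$Y{\left(f \right)} = -2$ ($Y{\left(f \right)} = 3 - 5 = -2$)
$S{\left(Q \right)} = 4$ ($S{\left(Q \right)} = \left(-2\right)^{2} = 4$)
$\left(\left(148408 - S{\left(2 \right)}\right) + 10867\right) \left(30558 + 38070\right) = \left(\left(148408 - 4\right) + 10867\right) \left(30558 + 38070\right) = \left(\left(148408 - 4\right) + 10867\right) 68628 = \left(148404 + 10867\right) 68628 = 159271 \cdot 68628 = 10930450188$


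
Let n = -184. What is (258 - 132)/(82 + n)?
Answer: -21/17 ≈ -1.2353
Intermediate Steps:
(258 - 132)/(82 + n) = (258 - 132)/(82 - 184) = 126/(-102) = 126*(-1/102) = -21/17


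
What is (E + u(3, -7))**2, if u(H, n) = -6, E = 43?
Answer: 1369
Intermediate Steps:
(E + u(3, -7))**2 = (43 - 6)**2 = 37**2 = 1369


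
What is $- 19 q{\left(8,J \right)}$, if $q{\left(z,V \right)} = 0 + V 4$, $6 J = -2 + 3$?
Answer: $- \frac{38}{3} \approx -12.667$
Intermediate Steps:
$J = \frac{1}{6}$ ($J = \frac{-2 + 3}{6} = \frac{1}{6} \cdot 1 = \frac{1}{6} \approx 0.16667$)
$q{\left(z,V \right)} = 4 V$ ($q{\left(z,V \right)} = 0 + 4 V = 4 V$)
$- 19 q{\left(8,J \right)} = - 19 \cdot 4 \cdot \frac{1}{6} = \left(-19\right) \frac{2}{3} = - \frac{38}{3}$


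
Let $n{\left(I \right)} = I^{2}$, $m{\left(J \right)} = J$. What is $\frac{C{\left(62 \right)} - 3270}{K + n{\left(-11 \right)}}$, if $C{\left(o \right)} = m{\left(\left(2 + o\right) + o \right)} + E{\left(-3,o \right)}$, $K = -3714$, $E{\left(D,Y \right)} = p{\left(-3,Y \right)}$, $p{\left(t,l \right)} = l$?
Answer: $\frac{3082}{3593} \approx 0.85778$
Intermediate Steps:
$E{\left(D,Y \right)} = Y$
$C{\left(o \right)} = 2 + 3 o$ ($C{\left(o \right)} = \left(\left(2 + o\right) + o\right) + o = \left(2 + 2 o\right) + o = 2 + 3 o$)
$\frac{C{\left(62 \right)} - 3270}{K + n{\left(-11 \right)}} = \frac{\left(2 + 3 \cdot 62\right) - 3270}{-3714 + \left(-11\right)^{2}} = \frac{\left(2 + 186\right) - 3270}{-3714 + 121} = \frac{188 - 3270}{-3593} = \left(-3082\right) \left(- \frac{1}{3593}\right) = \frac{3082}{3593}$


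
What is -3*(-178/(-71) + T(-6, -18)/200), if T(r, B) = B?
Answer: -51483/7100 ≈ -7.2511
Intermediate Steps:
-3*(-178/(-71) + T(-6, -18)/200) = -3*(-178/(-71) - 18/200) = -3*(-178*(-1/71) - 18*1/200) = -3*(178/71 - 9/100) = -3*17161/7100 = -51483/7100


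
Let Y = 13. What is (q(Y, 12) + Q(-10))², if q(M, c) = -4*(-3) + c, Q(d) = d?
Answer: 196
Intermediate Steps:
q(M, c) = 12 + c
(q(Y, 12) + Q(-10))² = ((12 + 12) - 10)² = (24 - 10)² = 14² = 196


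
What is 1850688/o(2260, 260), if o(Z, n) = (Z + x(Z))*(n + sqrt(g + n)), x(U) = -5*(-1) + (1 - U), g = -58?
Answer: 13366080/11233 - 51408*sqrt(202)/11233 ≈ 1124.8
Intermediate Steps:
x(U) = 6 - U (x(U) = 5 + (1 - U) = 6 - U)
o(Z, n) = 6*n + 6*sqrt(-58 + n) (o(Z, n) = (Z + (6 - Z))*(n + sqrt(-58 + n)) = 6*(n + sqrt(-58 + n)) = 6*n + 6*sqrt(-58 + n))
1850688/o(2260, 260) = 1850688/(6*260 + 6*sqrt(-58 + 260)) = 1850688/(1560 + 6*sqrt(202))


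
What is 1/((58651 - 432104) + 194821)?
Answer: -1/178632 ≈ -5.5981e-6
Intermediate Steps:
1/((58651 - 432104) + 194821) = 1/(-373453 + 194821) = 1/(-178632) = -1/178632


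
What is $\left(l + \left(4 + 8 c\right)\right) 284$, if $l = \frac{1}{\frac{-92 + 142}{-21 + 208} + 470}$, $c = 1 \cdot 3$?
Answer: $\frac{174837997}{21985} \approx 7952.6$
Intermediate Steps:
$c = 3$
$l = \frac{187}{87940}$ ($l = \frac{1}{\frac{50}{187} + 470} = \frac{1}{\frac{87940}{187}} = \frac{187}{87940} \approx 0.0021264$)
$\left(l + \left(4 + 8 c\right)\right) 284 = \left(\frac{187}{87940} + \left(4 + 8 \cdot 3\right)\right) 284 = \left(\frac{187}{87940} + \left(4 + 24\right)\right) 284 = \left(\frac{187}{87940} + 28\right) 284 = \frac{2462507}{87940} \cdot 284 = \frac{174837997}{21985}$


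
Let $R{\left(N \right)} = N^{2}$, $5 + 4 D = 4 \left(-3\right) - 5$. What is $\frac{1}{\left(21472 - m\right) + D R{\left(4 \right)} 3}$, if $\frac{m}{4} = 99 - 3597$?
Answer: $\frac{1}{35200} \approx 2.8409 \cdot 10^{-5}$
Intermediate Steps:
$m = -13992$ ($m = 4 \left(99 - 3597\right) = 4 \left(-3498\right) = -13992$)
$D = - \frac{11}{2}$ ($D = - \frac{5}{4} + \frac{4 \left(-3\right) - 5}{4} = - \frac{5}{4} + \frac{-12 - 5}{4} = - \frac{5}{4} + \frac{1}{4} \left(-17\right) = - \frac{5}{4} - \frac{17}{4} = - \frac{11}{2} \approx -5.5$)
$\frac{1}{\left(21472 - m\right) + D R{\left(4 \right)} 3} = \frac{1}{\left(21472 - -13992\right) + - \frac{11 \cdot 4^{2}}{2} \cdot 3} = \frac{1}{\left(21472 + 13992\right) + \left(- \frac{11}{2}\right) 16 \cdot 3} = \frac{1}{35464 - 264} = \frac{1}{35200}$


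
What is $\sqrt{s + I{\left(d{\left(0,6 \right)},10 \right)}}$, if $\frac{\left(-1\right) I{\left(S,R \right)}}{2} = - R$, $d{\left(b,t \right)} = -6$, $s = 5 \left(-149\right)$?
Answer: $5 i \sqrt{29} \approx 26.926 i$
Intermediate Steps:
$s = -745$
$I{\left(S,R \right)} = 2 R$ ($I{\left(S,R \right)} = - 2 \left(- R\right) = 2 R$)
$\sqrt{s + I{\left(d{\left(0,6 \right)},10 \right)}} = \sqrt{-745 + 2 \cdot 10} = \sqrt{-745 + 20} = \sqrt{-725} = 5 i \sqrt{29}$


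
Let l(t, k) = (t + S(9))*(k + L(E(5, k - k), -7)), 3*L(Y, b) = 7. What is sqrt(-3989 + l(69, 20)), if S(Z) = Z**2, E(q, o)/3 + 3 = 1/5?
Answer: 3*I*sqrt(71) ≈ 25.278*I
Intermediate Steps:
E(q, o) = -42/5 (E(q, o) = -9 + 3/5 = -42/5)
L(Y, b) = 7/3 (L(Y, b) = (1/3)*7 = 7/3)
l(t, k) = (81 + t)*(7/3 + k) (l(t, k) = (t + 9**2)*(k + 7/3) = (t + 81)*(7/3 + k) = (81 + t)*(7/3 + k))
sqrt(-3989 + l(69, 20)) = sqrt(-3989 + (189 + 81*20 + (7/3)*69 + 20*69)) = sqrt(-3989 + (189 + 1620 + 161 + 1380)) = sqrt(-3989 + 3350) = sqrt(-639) = 3*I*sqrt(71)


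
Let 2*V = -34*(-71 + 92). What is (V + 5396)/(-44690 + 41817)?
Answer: -5039/2873 ≈ -1.7539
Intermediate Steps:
V = -357 (V = (-34*(-71 + 92))/2 = (-34*21)/2 = (½)*(-714) = -357)
(V + 5396)/(-44690 + 41817) = (-357 + 5396)/(-44690 + 41817) = 5039/(-2873) = 5039*(-1/2873) = -5039/2873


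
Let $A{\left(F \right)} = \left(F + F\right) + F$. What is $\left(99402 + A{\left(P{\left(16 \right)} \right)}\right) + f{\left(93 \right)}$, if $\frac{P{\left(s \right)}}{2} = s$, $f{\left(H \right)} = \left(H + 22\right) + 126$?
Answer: $99739$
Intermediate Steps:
$f{\left(H \right)} = 148 + H$ ($f{\left(H \right)} = \left(22 + H\right) + 126 = 148 + H$)
$P{\left(s \right)} = 2 s$
$A{\left(F \right)} = 3 F$ ($A{\left(F \right)} = 2 F + F = 3 F$)
$\left(99402 + A{\left(P{\left(16 \right)} \right)}\right) + f{\left(93 \right)} = \left(99402 + 3 \cdot 2 \cdot 16\right) + \left(148 + 93\right) = \left(99402 + 3 \cdot 32\right) + 241 = \left(99402 + 96\right) + 241 = 99498 + 241 = 99739$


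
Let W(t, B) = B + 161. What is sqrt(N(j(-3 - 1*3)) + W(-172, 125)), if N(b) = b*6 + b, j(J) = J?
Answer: 2*sqrt(61) ≈ 15.620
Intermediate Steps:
W(t, B) = 161 + B
N(b) = 7*b (N(b) = 6*b + b = 7*b)
sqrt(N(j(-3 - 1*3)) + W(-172, 125)) = sqrt(7*(-3 - 1*3) + (161 + 125)) = sqrt(7*(-3 - 3) + 286) = sqrt(7*(-6) + 286) = sqrt(-42 + 286) = sqrt(244) = 2*sqrt(61)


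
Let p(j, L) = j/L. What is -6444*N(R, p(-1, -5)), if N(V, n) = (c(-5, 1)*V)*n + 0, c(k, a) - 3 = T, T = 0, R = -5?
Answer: 19332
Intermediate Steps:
c(k, a) = 3 (c(k, a) = 3 + 0 = 3)
N(V, n) = 3*V*n (N(V, n) = (3*V)*n + 0 = 3*V*n + 0 = 3*V*n)
-6444*N(R, p(-1, -5)) = -19332*(-5)*(-1/(-5)) = -19332*(-5)*(-1*(-1/5)) = -19332*(-5)/5 = -6444*(-3) = 19332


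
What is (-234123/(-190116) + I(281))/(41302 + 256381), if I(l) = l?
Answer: 17885573/18864767076 ≈ 0.00094809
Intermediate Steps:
(-234123/(-190116) + I(281))/(41302 + 256381) = (-234123/(-190116) + 281)/(41302 + 256381) = (-234123*(-1/190116) + 281)/297683 = (78041/63372 + 281)*(1/297683) = (17885573/63372)*(1/297683) = 17885573/18864767076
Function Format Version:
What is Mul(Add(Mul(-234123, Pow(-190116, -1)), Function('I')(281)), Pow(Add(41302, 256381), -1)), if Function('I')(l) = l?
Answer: Rational(17885573, 18864767076) ≈ 0.00094809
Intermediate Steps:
Mul(Add(Mul(-234123, Pow(-190116, -1)), Function('I')(281)), Pow(Add(41302, 256381), -1)) = Mul(Add(Mul(-234123, Pow(-190116, -1)), 281), Pow(Add(41302, 256381), -1)) = Mul(Add(Mul(-234123, Rational(-1, 190116)), 281), Pow(297683, -1)) = Mul(Add(Rational(78041, 63372), 281), Rational(1, 297683)) = Mul(Rational(17885573, 63372), Rational(1, 297683)) = Rational(17885573, 18864767076)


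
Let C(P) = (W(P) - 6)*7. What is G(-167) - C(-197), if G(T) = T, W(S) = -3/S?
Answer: -24646/197 ≈ -125.11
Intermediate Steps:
C(P) = -42 - 21/P (C(P) = (-3/P - 6)*7 = (-6 - 3/P)*7 = -42 - 21/P)
G(-167) - C(-197) = -167 - (-42 - 21/(-197)) = -167 - (-42 - 21*(-1/197)) = -167 - (-42 + 21/197) = -167 - 1*(-8253/197) = -167 + 8253/197 = -24646/197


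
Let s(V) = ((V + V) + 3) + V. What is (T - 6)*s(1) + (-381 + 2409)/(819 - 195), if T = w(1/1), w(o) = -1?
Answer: -155/4 ≈ -38.750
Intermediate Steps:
T = -1
s(V) = 3 + 3*V (s(V) = (2*V + 3) + V = (3 + 2*V) + V = 3 + 3*V)
(T - 6)*s(1) + (-381 + 2409)/(819 - 195) = (-1 - 6)*(3 + 3*1) + (-381 + 2409)/(819 - 195) = -7*(3 + 3) + 2028/624 = -7*6 + 2028*(1/624) = -42 + 13/4 = -155/4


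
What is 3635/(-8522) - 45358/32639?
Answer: -505183641/278149558 ≈ -1.8162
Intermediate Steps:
3635/(-8522) - 45358/32639 = 3635*(-1/8522) - 45358*1/32639 = -3635/8522 - 45358/32639 = -505183641/278149558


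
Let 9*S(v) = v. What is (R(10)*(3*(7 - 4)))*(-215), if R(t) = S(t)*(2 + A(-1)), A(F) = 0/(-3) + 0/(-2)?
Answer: -4300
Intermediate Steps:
A(F) = 0 (A(F) = 0*(-⅓) + 0*(-½) = 0 + 0 = 0)
S(v) = v/9
R(t) = 2*t/9 (R(t) = (t/9)*(2 + 0) = (t/9)*2 = 2*t/9)
(R(10)*(3*(7 - 4)))*(-215) = (((2/9)*10)*(3*(7 - 4)))*(-215) = (20*(3*3)/9)*(-215) = ((20/9)*9)*(-215) = 20*(-215) = -4300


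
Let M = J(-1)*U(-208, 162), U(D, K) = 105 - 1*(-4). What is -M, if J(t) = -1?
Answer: 109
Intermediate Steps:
U(D, K) = 109 (U(D, K) = 105 + 4 = 109)
M = -109 (M = -1*109 = -109)
-M = -1*(-109) = 109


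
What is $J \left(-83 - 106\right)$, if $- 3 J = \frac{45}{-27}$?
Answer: $-105$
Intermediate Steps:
$J = \frac{5}{9}$ ($J = - \frac{45 \frac{1}{-27}}{3} = - \frac{45 \left(- \frac{1}{27}\right)}{3} = \left(- \frac{1}{3}\right) \left(- \frac{5}{3}\right) = \frac{5}{9} \approx 0.55556$)
$J \left(-83 - 106\right) = \frac{5 \left(-83 - 106\right)}{9} = \frac{5}{9} \left(-189\right) = -105$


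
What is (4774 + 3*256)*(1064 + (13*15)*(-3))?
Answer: 2654618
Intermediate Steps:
(4774 + 3*256)*(1064 + (13*15)*(-3)) = (4774 + 768)*(1064 + 195*(-3)) = 5542*(1064 - 585) = 5542*479 = 2654618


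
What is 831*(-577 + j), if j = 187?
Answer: -324090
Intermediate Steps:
831*(-577 + j) = 831*(-577 + 187) = 831*(-390) = -324090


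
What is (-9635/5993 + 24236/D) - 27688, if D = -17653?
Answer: -2929551483155/105794429 ≈ -27691.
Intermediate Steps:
(-9635/5993 + 24236/D) - 27688 = (-9635/5993 + 24236/(-17653)) - 27688 = (-9635*1/5993 + 24236*(-1/17653)) - 27688 = (-9635/5993 - 24236/17653) - 27688 = -315333003/105794429 - 27688 = -2929551483155/105794429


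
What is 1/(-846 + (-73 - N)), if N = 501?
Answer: -1/1420 ≈ -0.00070423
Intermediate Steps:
1/(-846 + (-73 - N)) = 1/(-846 + (-73 - 1*501)) = 1/(-846 + (-73 - 501)) = 1/(-846 - 574) = 1/(-1420) = -1/1420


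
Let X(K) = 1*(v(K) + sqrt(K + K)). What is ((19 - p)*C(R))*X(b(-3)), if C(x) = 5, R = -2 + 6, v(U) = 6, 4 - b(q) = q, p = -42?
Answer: 1830 + 305*sqrt(14) ≈ 2971.2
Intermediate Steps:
b(q) = 4 - q
R = 4
X(K) = 6 + sqrt(2)*sqrt(K) (X(K) = 1*(6 + sqrt(K + K)) = 1*(6 + sqrt(2*K)) = 1*(6 + sqrt(2)*sqrt(K)) = 6 + sqrt(2)*sqrt(K))
((19 - p)*C(R))*X(b(-3)) = ((19 - 1*(-42))*5)*(6 + sqrt(2)*sqrt(4 - 1*(-3))) = ((19 + 42)*5)*(6 + sqrt(2)*sqrt(4 + 3)) = (61*5)*(6 + sqrt(2)*sqrt(7)) = 305*(6 + sqrt(14)) = 1830 + 305*sqrt(14)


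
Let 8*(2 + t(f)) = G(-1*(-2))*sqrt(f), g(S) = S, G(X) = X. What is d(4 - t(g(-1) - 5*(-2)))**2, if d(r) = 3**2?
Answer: 81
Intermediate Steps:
t(f) = -2 + sqrt(f)/4 (t(f) = -2 + ((-1*(-2))*sqrt(f))/8 = -2 + (2*sqrt(f))/8 = -2 + sqrt(f)/4)
d(r) = 9
d(4 - t(g(-1) - 5*(-2)))**2 = 9**2 = 81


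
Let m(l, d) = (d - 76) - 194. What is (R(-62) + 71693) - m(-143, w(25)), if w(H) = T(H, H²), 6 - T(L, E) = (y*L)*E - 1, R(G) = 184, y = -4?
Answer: 9640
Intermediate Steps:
T(L, E) = 7 + 4*E*L (T(L, E) = 6 - ((-4*L)*E - 1) = 6 - (-4*E*L - 1) = 6 - (-1 - 4*E*L) = 6 + (1 + 4*E*L) = 7 + 4*E*L)
w(H) = 7 + 4*H³ (w(H) = 7 + 4*H²*H = 7 + 4*H³)
m(l, d) = -270 + d (m(l, d) = (-76 + d) - 194 = -270 + d)
(R(-62) + 71693) - m(-143, w(25)) = (184 + 71693) - (-270 + (7 + 4*25³)) = 71877 - (-270 + (7 + 4*15625)) = 71877 - (-270 + (7 + 62500)) = 71877 - (-270 + 62507) = 71877 - 1*62237 = 71877 - 62237 = 9640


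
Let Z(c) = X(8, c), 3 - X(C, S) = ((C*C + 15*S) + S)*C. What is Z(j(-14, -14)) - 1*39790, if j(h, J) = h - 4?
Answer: -37995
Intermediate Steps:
j(h, J) = -4 + h
X(C, S) = 3 - C*(C² + 16*S) (X(C, S) = 3 - ((C*C + 15*S) + S)*C = 3 - ((C² + 15*S) + S)*C = 3 - (C² + 16*S)*C = 3 - C*(C² + 16*S))
Z(c) = -509 - 128*c (Z(c) = 3 - 1*8³ - 16*8*c = 3 - 1*512 - 128*c = 3 - 512 - 128*c = -509 - 128*c)
Z(j(-14, -14)) - 1*39790 = (-509 - 128*(-4 - 14)) - 1*39790 = (-509 - 128*(-18)) - 39790 = (-509 + 2304) - 39790 = 1795 - 39790 = -37995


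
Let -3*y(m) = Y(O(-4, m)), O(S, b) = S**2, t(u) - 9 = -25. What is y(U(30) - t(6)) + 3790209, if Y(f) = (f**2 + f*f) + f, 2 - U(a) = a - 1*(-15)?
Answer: 3790033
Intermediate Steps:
t(u) = -16 (t(u) = 9 - 25 = -16)
U(a) = -13 - a (U(a) = 2 - (a - 1*(-15)) = 2 - (a + 15) = 2 - (15 + a) = 2 + (-15 - a) = -13 - a)
Y(f) = f + 2*f**2 (Y(f) = (f**2 + f**2) + f = 2*f**2 + f = f + 2*f**2)
y(m) = -176 (y(m) = -(-4)**2*(1 + 2*(-4)**2)/3 = -16*(1 + 2*16)/3 = -16*(1 + 32)/3 = -16*33/3 = -1/3*528 = -176)
y(U(30) - t(6)) + 3790209 = -176 + 3790209 = 3790033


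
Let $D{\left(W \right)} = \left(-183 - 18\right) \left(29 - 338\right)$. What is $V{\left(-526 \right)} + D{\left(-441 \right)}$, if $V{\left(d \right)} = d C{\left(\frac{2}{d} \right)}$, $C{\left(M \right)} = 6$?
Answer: $58953$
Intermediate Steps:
$D{\left(W \right)} = 62109$ ($D{\left(W \right)} = \left(-201\right) \left(-309\right) = 62109$)
$V{\left(d \right)} = 6 d$ ($V{\left(d \right)} = d 6 = 6 d$)
$V{\left(-526 \right)} + D{\left(-441 \right)} = 6 \left(-526\right) + 62109 = -3156 + 62109 = 58953$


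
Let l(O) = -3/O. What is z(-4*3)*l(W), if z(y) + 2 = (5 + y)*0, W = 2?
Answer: 3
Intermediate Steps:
z(y) = -2 (z(y) = -2 + (5 + y)*0 = -2 + 0 = -2)
z(-4*3)*l(W) = -(-6)/2 = -2*(-3/2) = 3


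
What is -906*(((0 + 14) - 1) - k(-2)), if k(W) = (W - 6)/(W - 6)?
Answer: -10872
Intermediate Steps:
k(W) = 1 (k(W) = (-6 + W)/(-6 + W) = 1)
-906*(((0 + 14) - 1) - k(-2)) = -906*(((0 + 14) - 1) - 1*1) = -906*((14 - 1) - 1) = -906*(13 - 1) = -906*12 = -10872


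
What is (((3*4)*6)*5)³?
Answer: 46656000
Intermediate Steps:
(((3*4)*6)*5)³ = ((12*6)*5)³ = (72*5)³ = 360³ = 46656000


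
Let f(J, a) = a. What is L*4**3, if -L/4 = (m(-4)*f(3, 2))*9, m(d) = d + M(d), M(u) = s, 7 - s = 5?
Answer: 9216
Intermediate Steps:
s = 2 (s = 7 - 1*5 = 7 - 5 = 2)
M(u) = 2
m(d) = 2 + d (m(d) = d + 2 = 2 + d)
L = 144 (L = -4*(2 - 4)*2*9 = -4*(-2*2)*9 = -(-16)*9 = -4*(-36) = 144)
L*4**3 = 144*4**3 = 144*64 = 9216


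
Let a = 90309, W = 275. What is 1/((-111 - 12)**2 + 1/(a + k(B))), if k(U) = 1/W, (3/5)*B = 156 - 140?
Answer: 24834976/375728352179 ≈ 6.6098e-5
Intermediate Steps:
B = 80/3 (B = 5*(156 - 140)/3 = (5/3)*16 = 80/3 ≈ 26.667)
k(U) = 1/275
1/((-111 - 12)**2 + 1/(a + k(B))) = 1/((-111 - 12)**2 + 1/(90309 + 1/275)) = 1/((-123)**2 + 1/(24834976/275)) = 1/(15129 + 275/24834976) = 1/(375728352179/24834976) = 24834976/375728352179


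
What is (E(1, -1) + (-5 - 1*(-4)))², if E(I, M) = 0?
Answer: 1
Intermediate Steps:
(E(1, -1) + (-5 - 1*(-4)))² = (0 + (-5 - 1*(-4)))² = (0 + (-5 + 4))² = (0 - 1)² = (-1)² = 1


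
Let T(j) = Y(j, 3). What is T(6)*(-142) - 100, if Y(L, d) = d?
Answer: -526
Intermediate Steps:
T(j) = 3
T(6)*(-142) - 100 = 3*(-142) - 100 = -426 - 100 = -526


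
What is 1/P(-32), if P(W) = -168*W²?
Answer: -1/172032 ≈ -5.8129e-6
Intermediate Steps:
1/P(-32) = 1/(-168*(-32)²) = 1/(-168*1024) = 1/(-172032) = -1/172032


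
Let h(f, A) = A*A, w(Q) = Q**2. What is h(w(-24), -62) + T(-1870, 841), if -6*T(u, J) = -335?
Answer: 23399/6 ≈ 3899.8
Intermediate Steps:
T(u, J) = 335/6 (T(u, J) = -1/6*(-335) = 335/6)
h(f, A) = A**2
h(w(-24), -62) + T(-1870, 841) = (-62)**2 + 335/6 = 3844 + 335/6 = 23399/6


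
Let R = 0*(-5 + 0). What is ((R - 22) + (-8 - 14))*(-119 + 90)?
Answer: 1276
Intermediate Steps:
R = 0 (R = 0*(-5) = 0)
((R - 22) + (-8 - 14))*(-119 + 90) = ((0 - 22) + (-8 - 14))*(-119 + 90) = (-22 - 22)*(-29) = -44*(-29) = 1276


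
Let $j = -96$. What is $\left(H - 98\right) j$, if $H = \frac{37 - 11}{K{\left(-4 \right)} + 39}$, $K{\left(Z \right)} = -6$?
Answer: $\frac{102656}{11} \approx 9332.4$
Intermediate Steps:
$H = \frac{26}{33}$ ($H = \frac{37 - 11}{-6 + 39} = \frac{26}{33} \approx 0.78788$)
$\left(H - 98\right) j = \left(\frac{26}{33} - 98\right) \left(-96\right) = \left(- \frac{3208}{33}\right) \left(-96\right) = \frac{102656}{11}$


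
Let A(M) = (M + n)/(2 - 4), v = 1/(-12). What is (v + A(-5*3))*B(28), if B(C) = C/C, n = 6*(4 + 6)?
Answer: -271/12 ≈ -22.583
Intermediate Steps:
n = 60 (n = 6*10 = 60)
B(C) = 1
v = -1/12 ≈ -0.083333
A(M) = -30 - M/2 (A(M) = (M + 60)/(2 - 4) = (60 + M)/(-2) = (60 + M)*(-½) = -30 - M/2)
(v + A(-5*3))*B(28) = (-1/12 + (-30 - (-5)*3/2))*1 = (-1/12 + (-30 - ½*(-15)))*1 = (-1/12 + (-30 + 15/2))*1 = (-1/12 - 45/2)*1 = -271/12*1 = -271/12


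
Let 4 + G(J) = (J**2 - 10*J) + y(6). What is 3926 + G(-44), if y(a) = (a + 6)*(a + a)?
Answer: 6442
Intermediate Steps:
y(a) = 2*a*(6 + a) (y(a) = (6 + a)*(2*a) = 2*a*(6 + a))
G(J) = 140 + J**2 - 10*J (G(J) = -4 + ((J**2 - 10*J) + 2*6*(6 + 6)) = -4 + ((J**2 - 10*J) + 2*6*12) = -4 + ((J**2 - 10*J) + 144) = -4 + (144 + J**2 - 10*J) = 140 + J**2 - 10*J)
3926 + G(-44) = 3926 + (140 + (-44)**2 - 10*(-44)) = 3926 + (140 + 1936 + 440) = 3926 + 2516 = 6442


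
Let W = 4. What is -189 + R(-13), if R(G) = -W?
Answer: -193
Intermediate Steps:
R(G) = -4 (R(G) = -1*4 = -4)
-189 + R(-13) = -189 - 4 = -193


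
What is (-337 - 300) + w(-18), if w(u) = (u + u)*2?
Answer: -709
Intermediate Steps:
w(u) = 4*u (w(u) = (2*u)*2 = 4*u)
(-337 - 300) + w(-18) = (-337 - 300) + 4*(-18) = -637 - 72 = -709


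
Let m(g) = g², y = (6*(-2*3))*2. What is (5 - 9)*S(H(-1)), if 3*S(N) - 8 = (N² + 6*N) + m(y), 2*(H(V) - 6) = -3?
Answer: -20957/3 ≈ -6985.7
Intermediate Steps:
H(V) = 9/2 (H(V) = 6 + (½)*(-3) = 6 - 3/2 = 9/2)
y = -72 (y = (6*(-6))*2 = -36*2 = -72)
S(N) = 5192/3 + 2*N + N²/3 (S(N) = 8/3 + ((N² + 6*N) + (-72)²)/3 = 8/3 + ((N² + 6*N) + 5184)/3 = 8/3 + (5184 + N² + 6*N)/3 = 8/3 + (1728 + 2*N + N²/3) = 5192/3 + 2*N + N²/3)
(5 - 9)*S(H(-1)) = (5 - 9)*(5192/3 + 2*(9/2) + (9/2)²/3) = -4*(5192/3 + 9 + (⅓)*(81/4)) = -4*(5192/3 + 9 + 27/4) = -4*20957/12 = -20957/3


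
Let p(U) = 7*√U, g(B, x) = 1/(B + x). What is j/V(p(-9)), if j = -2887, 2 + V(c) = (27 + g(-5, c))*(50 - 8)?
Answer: -761160437/298334954 - 1273167*I/298334954 ≈ -2.5514 - 0.0042676*I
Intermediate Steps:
V(c) = 1132 + 42/(-5 + c) (V(c) = -2 + (27 + 1/(-5 + c))*(50 - 8) = -2 + (27 + 1/(-5 + c))*42 = -2 + (1134 + 42/(-5 + c)) = 1132 + 42/(-5 + c))
j/V(p(-9)) = -2887*(-5 + 7*√(-9))/(2*(-2809 + 566*(7*√(-9)))) = -2887*(-5 + 7*(3*I))/(2*(-2809 + 566*(7*(3*I)))) = -2887*(-5 + 21*I)/(2*(-2809 + 566*(21*I))) = -2887*(-2809 - 11886*I)*(-5 + 21*I)/298334954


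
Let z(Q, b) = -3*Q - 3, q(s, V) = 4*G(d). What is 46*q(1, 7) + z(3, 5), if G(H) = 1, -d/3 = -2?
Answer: 172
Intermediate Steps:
d = 6 (d = -3*(-2) = 6)
q(s, V) = 4 (q(s, V) = 4*1 = 4)
z(Q, b) = -3 - 3*Q
46*q(1, 7) + z(3, 5) = 46*4 + (-3 - 3*3) = 184 + (-3 - 9) = 184 - 12 = 172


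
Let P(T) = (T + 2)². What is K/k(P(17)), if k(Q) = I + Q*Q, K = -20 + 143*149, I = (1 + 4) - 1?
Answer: 21287/130325 ≈ 0.16334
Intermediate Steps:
I = 4 (I = 5 - 1 = 4)
P(T) = (2 + T)²
K = 21287 (K = -20 + 21307 = 21287)
k(Q) = 4 + Q² (k(Q) = 4 + Q*Q = 4 + Q²)
K/k(P(17)) = 21287/(4 + ((2 + 17)²)²) = 21287/(4 + (19²)²) = 21287/(4 + 361²) = 21287/(4 + 130321) = 21287/130325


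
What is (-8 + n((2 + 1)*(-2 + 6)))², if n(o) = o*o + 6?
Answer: 20164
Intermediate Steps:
n(o) = 6 + o² (n(o) = o² + 6 = 6 + o²)
(-8 + n((2 + 1)*(-2 + 6)))² = (-8 + (6 + ((2 + 1)*(-2 + 6))²))² = (-8 + (6 + (3*4)²))² = (-8 + (6 + 12²))² = (-8 + (6 + 144))² = (-8 + 150)² = 142² = 20164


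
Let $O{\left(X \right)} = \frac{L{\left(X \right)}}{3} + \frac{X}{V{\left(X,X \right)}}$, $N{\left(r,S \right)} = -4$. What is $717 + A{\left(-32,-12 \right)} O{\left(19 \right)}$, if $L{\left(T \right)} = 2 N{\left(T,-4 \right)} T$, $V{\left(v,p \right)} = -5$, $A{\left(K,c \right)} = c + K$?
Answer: $\frac{46703}{15} \approx 3113.5$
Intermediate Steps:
$A{\left(K,c \right)} = K + c$
$L{\left(T \right)} = - 8 T$ ($L{\left(T \right)} = 2 \left(-4\right) T = - 8 T$)
$O{\left(X \right)} = - \frac{43 X}{15}$ ($O{\left(X \right)} = \frac{\left(-8\right) X}{3} + \frac{X}{-5} = - 8 X \frac{1}{3} + X \left(- \frac{1}{5}\right) = - \frac{8 X}{3} - \frac{X}{5} = - \frac{43 X}{15}$)
$717 + A{\left(-32,-12 \right)} O{\left(19 \right)} = 717 + \left(-32 - 12\right) \left(\left(- \frac{43}{15}\right) 19\right) = 717 - - \frac{35948}{15} = 717 + \frac{35948}{15} = \frac{46703}{15}$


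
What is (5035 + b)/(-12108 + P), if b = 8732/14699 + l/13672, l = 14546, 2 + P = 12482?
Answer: 506095300519/37379439408 ≈ 13.539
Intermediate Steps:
P = 12480 (P = -2 + 12482 = 12480)
b = 166597779/100482364 (b = 8732/14699 + 14546/13672 = 8732*(1/14699) + 14546*(1/13672) = 8732/14699 + 7273/6836 = 166597779/100482364 ≈ 1.6580)
(5035 + b)/(-12108 + P) = (5035 + 166597779/100482364)/(-12108 + 12480) = (506095300519/100482364)/372 = (506095300519/100482364)*(1/372) = 506095300519/37379439408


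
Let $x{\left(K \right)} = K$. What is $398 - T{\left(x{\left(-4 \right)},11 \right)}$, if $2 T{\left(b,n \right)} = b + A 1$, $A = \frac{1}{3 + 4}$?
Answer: $\frac{5599}{14} \approx 399.93$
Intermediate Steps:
$A = \frac{1}{7} \approx 0.14286$
$T{\left(b,n \right)} = \frac{1}{14} + \frac{b}{2}$ ($T{\left(b,n \right)} = \frac{b + \frac{1}{7} \cdot 1}{2} = \frac{b + \frac{1}{7}}{2} = \frac{\frac{1}{7} + b}{2} = \frac{1}{14} + \frac{b}{2}$)
$398 - T{\left(x{\left(-4 \right)},11 \right)} = 398 - \left(\frac{1}{14} + \frac{1}{2} \left(-4\right)\right) = 398 - \left(\frac{1}{14} - 2\right) = 398 - - \frac{27}{14} = 398 + \frac{27}{14} = \frac{5599}{14}$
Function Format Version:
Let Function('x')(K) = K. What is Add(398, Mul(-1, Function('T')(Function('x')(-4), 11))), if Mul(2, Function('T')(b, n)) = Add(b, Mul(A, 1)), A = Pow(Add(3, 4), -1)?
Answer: Rational(5599, 14) ≈ 399.93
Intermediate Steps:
A = Rational(1, 7) (A = Pow(7, -1) = Rational(1, 7) ≈ 0.14286)
Function('T')(b, n) = Add(Rational(1, 14), Mul(Rational(1, 2), b)) (Function('T')(b, n) = Mul(Rational(1, 2), Add(b, Mul(Rational(1, 7), 1))) = Mul(Rational(1, 2), Add(b, Rational(1, 7))) = Mul(Rational(1, 2), Add(Rational(1, 7), b)) = Add(Rational(1, 14), Mul(Rational(1, 2), b)))
Add(398, Mul(-1, Function('T')(Function('x')(-4), 11))) = Add(398, Mul(-1, Add(Rational(1, 14), Mul(Rational(1, 2), -4)))) = Add(398, Mul(-1, Add(Rational(1, 14), -2))) = Add(398, Mul(-1, Rational(-27, 14))) = Add(398, Rational(27, 14)) = Rational(5599, 14)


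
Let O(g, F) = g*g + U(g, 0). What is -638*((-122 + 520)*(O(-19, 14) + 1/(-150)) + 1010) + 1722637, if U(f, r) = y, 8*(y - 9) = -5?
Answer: -13906984151/150 ≈ -9.2713e+7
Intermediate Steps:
y = 67/8 (y = 9 + (⅛)*(-5) = 9 - 5/8 = 67/8 ≈ 8.3750)
U(f, r) = 67/8
O(g, F) = 67/8 + g² (O(g, F) = g*g + 67/8 = g² + 67/8 = 67/8 + g²)
-638*((-122 + 520)*(O(-19, 14) + 1/(-150)) + 1010) + 1722637 = -638*((-122 + 520)*((67/8 + (-19)²) + 1/(-150)) + 1010) + 1722637 = -638*(398*((67/8 + 361) - 1/150) + 1010) + 1722637 = -638*(398*(2955/8 - 1/150) + 1010) + 1722637 = -638*(398*(221621/600) + 1010) + 1722637 = -638*(44102579/300 + 1010) + 1722637 = -638*44405579/300 + 1722637 = -14165379701/150 + 1722637 = -13906984151/150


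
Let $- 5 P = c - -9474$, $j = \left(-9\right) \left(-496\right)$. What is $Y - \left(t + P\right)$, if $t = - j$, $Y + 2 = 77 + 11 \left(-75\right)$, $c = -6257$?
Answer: $\frac{21787}{5} \approx 4357.4$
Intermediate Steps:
$j = 4464$
$Y = -750$ ($Y = -2 + \left(77 + 11 \left(-75\right)\right) = -2 + \left(77 - 825\right) = -2 - 748 = -750$)
$t = -4464$ ($t = \left(-1\right) 4464 = -4464$)
$P = - \frac{3217}{5}$ ($P = - \frac{-6257 - -9474}{5} = - \frac{-6257 + 9474}{5} = \left(- \frac{1}{5}\right) 3217 = - \frac{3217}{5} \approx -643.4$)
$Y - \left(t + P\right) = -750 - \left(-4464 - \frac{3217}{5}\right) = -750 - - \frac{25537}{5} = -750 + \frac{25537}{5} = \frac{21787}{5}$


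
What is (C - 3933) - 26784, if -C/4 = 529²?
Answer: -1150081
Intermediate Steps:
C = -1119364 (C = -4*529² = -4*279841 = -1119364)
(C - 3933) - 26784 = (-1119364 - 3933) - 26784 = -1123297 - 26784 = -1150081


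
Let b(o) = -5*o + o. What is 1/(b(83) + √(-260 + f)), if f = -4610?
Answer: -166/57547 - I*√4870/115094 ≈ -0.0028846 - 0.00060633*I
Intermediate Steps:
b(o) = -4*o
1/(b(83) + √(-260 + f)) = 1/(-4*83 + √(-260 - 4610)) = 1/(-332 + √(-4870)) = 1/(-332 + I*√4870)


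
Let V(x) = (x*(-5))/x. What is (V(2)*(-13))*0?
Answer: 0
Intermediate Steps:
V(x) = -5 (V(x) = (-5*x)/x = -5)
(V(2)*(-13))*0 = -5*(-13)*0 = 65*0 = 0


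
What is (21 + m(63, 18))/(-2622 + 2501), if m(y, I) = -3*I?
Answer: 3/11 ≈ 0.27273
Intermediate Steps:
(21 + m(63, 18))/(-2622 + 2501) = (21 - 3*18)/(-2622 + 2501) = (21 - 54)/(-121) = -33*(-1/121) = 3/11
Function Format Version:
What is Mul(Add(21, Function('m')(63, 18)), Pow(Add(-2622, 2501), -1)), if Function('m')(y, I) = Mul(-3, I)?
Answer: Rational(3, 11) ≈ 0.27273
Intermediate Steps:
Mul(Add(21, Function('m')(63, 18)), Pow(Add(-2622, 2501), -1)) = Mul(Add(21, Mul(-3, 18)), Pow(Add(-2622, 2501), -1)) = Mul(Add(21, -54), Pow(-121, -1)) = Mul(-33, Rational(-1, 121)) = Rational(3, 11)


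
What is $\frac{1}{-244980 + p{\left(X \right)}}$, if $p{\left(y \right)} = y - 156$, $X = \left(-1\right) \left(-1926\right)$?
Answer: $- \frac{1}{243210} \approx -4.1117 \cdot 10^{-6}$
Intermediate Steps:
$X = 1926$
$p{\left(y \right)} = -156 + y$
$\frac{1}{-244980 + p{\left(X \right)}} = \frac{1}{-244980 + \left(-156 + 1926\right)} = \frac{1}{-244980 + 1770} = \frac{1}{-243210} = - \frac{1}{243210}$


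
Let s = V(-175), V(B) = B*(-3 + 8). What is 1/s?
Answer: -1/875 ≈ -0.0011429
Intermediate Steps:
V(B) = 5*B (V(B) = B*5 = 5*B)
s = -875 (s = 5*(-175) = -875)
1/s = 1/(-875) = -1/875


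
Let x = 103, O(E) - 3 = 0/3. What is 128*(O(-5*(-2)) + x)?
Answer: 13568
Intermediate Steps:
O(E) = 3 (O(E) = 3 + 0/3 = 3 + 0*(⅓) = 3 + 0 = 3)
128*(O(-5*(-2)) + x) = 128*(3 + 103) = 128*106 = 13568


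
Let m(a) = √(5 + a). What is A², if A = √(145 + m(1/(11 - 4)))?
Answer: 145 + 6*√7/7 ≈ 147.27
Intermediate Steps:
A = √(145 + 6*√7/7) (A = √(145 + √(5 + 1/(11 - 4))) = √(145 + √(5 + 1/7)) = √(145 + √(5 + ⅐)) = √(145 + √(36/7)) = √(145 + 6*√7/7) ≈ 12.135)
A² = (√(7105 + 42*√7)/7)² = 145 + 6*√7/7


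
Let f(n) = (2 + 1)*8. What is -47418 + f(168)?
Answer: -47394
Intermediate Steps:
f(n) = 24 (f(n) = 3*8 = 24)
-47418 + f(168) = -47418 + 24 = -47394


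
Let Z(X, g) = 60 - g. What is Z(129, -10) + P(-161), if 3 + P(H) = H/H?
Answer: 68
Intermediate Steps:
P(H) = -2 (P(H) = -3 + H/H = -3 + 1 = -2)
Z(129, -10) + P(-161) = (60 - 1*(-10)) - 2 = (60 + 10) - 2 = 70 - 2 = 68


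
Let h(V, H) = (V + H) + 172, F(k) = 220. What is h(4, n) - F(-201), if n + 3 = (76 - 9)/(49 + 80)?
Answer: -5996/129 ≈ -46.481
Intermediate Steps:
n = -320/129 (n = -3 + (76 - 9)/(49 + 80) = -3 + 67/129 = -320/129 ≈ -2.4806)
h(V, H) = 172 + H + V (h(V, H) = (H + V) + 172 = 172 + H + V)
h(4, n) - F(-201) = (172 - 320/129 + 4) - 1*220 = 22384/129 - 220 = -5996/129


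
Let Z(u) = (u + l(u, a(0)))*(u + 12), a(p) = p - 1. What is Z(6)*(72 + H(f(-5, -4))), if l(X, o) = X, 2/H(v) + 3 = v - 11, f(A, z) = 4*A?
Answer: 264168/17 ≈ 15539.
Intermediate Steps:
a(p) = -1 + p
H(v) = 2/(-14 + v) (H(v) = 2/(-3 + (v - 11)) = 2/(-3 + (-11 + v)) = 2/(-14 + v))
Z(u) = 2*u*(12 + u) (Z(u) = (u + u)*(u + 12) = (2*u)*(12 + u) = 2*u*(12 + u))
Z(6)*(72 + H(f(-5, -4))) = (2*6*(12 + 6))*(72 + 2/(-14 + 4*(-5))) = (2*6*18)*(72 + 2/(-14 - 20)) = 216*(72 + 2/(-34)) = 216*(72 + 2*(-1/34)) = 216*(72 - 1/17) = 216*(1223/17) = 264168/17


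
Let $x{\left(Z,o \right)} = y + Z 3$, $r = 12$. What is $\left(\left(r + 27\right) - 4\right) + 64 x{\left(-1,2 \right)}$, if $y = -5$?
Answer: $-477$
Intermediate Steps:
$x{\left(Z,o \right)} = -5 + 3 Z$ ($x{\left(Z,o \right)} = -5 + Z 3 = -5 + 3 Z$)
$\left(\left(r + 27\right) - 4\right) + 64 x{\left(-1,2 \right)} = \left(\left(12 + 27\right) - 4\right) + 64 \left(-5 + 3 \left(-1\right)\right) = \left(39 - 4\right) + 64 \left(-5 - 3\right) = 35 + 64 \left(-8\right) = 35 - 512 = -477$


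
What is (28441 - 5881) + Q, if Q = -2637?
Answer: 19923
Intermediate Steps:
(28441 - 5881) + Q = (28441 - 5881) - 2637 = 22560 - 2637 = 19923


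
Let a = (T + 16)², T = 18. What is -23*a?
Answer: -26588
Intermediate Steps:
a = 1156 (a = (18 + 16)² = 34² = 1156)
-23*a = -23*1156 = -26588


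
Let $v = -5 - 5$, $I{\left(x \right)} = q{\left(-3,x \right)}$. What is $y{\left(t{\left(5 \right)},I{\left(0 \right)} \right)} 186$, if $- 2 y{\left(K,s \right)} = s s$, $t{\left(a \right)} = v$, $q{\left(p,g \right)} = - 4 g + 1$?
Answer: $-93$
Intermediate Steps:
$q{\left(p,g \right)} = 1 - 4 g$
$I{\left(x \right)} = 1 - 4 x$
$v = -10$ ($v = -5 - 5 = -10$)
$t{\left(a \right)} = -10$
$y{\left(K,s \right)} = - \frac{s^{2}}{2}$ ($y{\left(K,s \right)} = - \frac{s s}{2} = - \frac{s^{2}}{2}$)
$y{\left(t{\left(5 \right)},I{\left(0 \right)} \right)} 186 = - \frac{\left(1 - 0\right)^{2}}{2} \cdot 186 = - \frac{\left(1 + 0\right)^{2}}{2} \cdot 186 = - \frac{1^{2}}{2} \cdot 186 = \left(- \frac{1}{2}\right) 1 \cdot 186 = \left(- \frac{1}{2}\right) 186 = -93$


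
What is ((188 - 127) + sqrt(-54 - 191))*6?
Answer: 366 + 42*I*sqrt(5) ≈ 366.0 + 93.915*I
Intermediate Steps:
((188 - 127) + sqrt(-54 - 191))*6 = (61 + sqrt(-245))*6 = (61 + 7*I*sqrt(5))*6 = 366 + 42*I*sqrt(5)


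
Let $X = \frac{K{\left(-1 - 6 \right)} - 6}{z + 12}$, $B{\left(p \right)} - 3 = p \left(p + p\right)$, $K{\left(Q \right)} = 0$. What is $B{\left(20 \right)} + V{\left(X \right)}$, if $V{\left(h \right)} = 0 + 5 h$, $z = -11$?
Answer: $773$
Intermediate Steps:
$B{\left(p \right)} = 3 + 2 p^{2}$ ($B{\left(p \right)} = 3 + p \left(p + p\right) = 3 + p 2 p = 3 + 2 p^{2}$)
$X = -6$ ($X = \frac{0 - 6}{-11 + 12} = - \frac{6}{1} = \left(-6\right) 1 = -6$)
$V{\left(h \right)} = 5 h$
$B{\left(20 \right)} + V{\left(X \right)} = \left(3 + 2 \cdot 20^{2}\right) + 5 \left(-6\right) = \left(3 + 2 \cdot 400\right) - 30 = \left(3 + 800\right) - 30 = 803 - 30 = 773$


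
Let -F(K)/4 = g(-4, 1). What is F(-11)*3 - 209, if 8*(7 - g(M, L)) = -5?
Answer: -601/2 ≈ -300.50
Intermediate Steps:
g(M, L) = 61/8 (g(M, L) = 7 - ⅛*(-5) = 7 + 5/8 = 61/8)
F(K) = -61/2 (F(K) = -4*61/8 = -61/2)
F(-11)*3 - 209 = -61/2*3 - 209 = -183/2 - 209 = -601/2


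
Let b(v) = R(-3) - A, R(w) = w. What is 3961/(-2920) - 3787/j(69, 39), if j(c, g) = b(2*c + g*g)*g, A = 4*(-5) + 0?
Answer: -13684183/1935960 ≈ -7.0684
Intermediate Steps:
A = -20 (A = -20 + 0 = -20)
b(v) = 17 (b(v) = -3 - 1*(-20) = -3 + 20 = 17)
j(c, g) = 17*g
3961/(-2920) - 3787/j(69, 39) = 3961/(-2920) - 3787/(17*39) = 3961*(-1/2920) - 3787/663 = -3961/2920 - 3787*1/663 = -3961/2920 - 3787/663 = -13684183/1935960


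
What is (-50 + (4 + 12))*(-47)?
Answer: 1598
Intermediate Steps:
(-50 + (4 + 12))*(-47) = (-50 + 16)*(-47) = -34*(-47) = 1598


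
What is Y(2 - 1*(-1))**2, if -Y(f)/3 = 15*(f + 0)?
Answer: 18225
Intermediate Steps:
Y(f) = -45*f (Y(f) = -45*(f + 0) = -45*f)
Y(2 - 1*(-1))**2 = (-45*(2 - 1*(-1)))**2 = (-45*(2 + 1))**2 = (-45*3)**2 = (-135)**2 = 18225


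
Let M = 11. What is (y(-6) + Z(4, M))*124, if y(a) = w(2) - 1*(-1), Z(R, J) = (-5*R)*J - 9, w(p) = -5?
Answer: -28892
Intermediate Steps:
Z(R, J) = -9 - 5*J*R (Z(R, J) = -5*J*R - 9 = -9 - 5*J*R)
y(a) = -4 (y(a) = -5 - 1*(-1) = -5 + 1 = -4)
(y(-6) + Z(4, M))*124 = (-4 + (-9 - 5*11*4))*124 = (-4 + (-9 - 220))*124 = (-4 - 229)*124 = -233*124 = -28892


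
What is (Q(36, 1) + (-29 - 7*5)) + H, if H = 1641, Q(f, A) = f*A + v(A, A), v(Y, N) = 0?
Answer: 1613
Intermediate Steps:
Q(f, A) = A*f (Q(f, A) = f*A + 0 = A*f + 0 = A*f)
(Q(36, 1) + (-29 - 7*5)) + H = (1*36 + (-29 - 7*5)) + 1641 = (36 + (-29 - 35)) + 1641 = (36 - 64) + 1641 = -28 + 1641 = 1613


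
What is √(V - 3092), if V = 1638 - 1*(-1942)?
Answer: 2*√122 ≈ 22.091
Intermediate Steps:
V = 3580 (V = 1638 + 1942 = 3580)
√(V - 3092) = √(3580 - 3092) = √488 = 2*√122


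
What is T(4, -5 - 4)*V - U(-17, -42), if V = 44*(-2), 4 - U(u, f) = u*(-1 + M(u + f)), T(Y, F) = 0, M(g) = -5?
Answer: 98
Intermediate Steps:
U(u, f) = 4 + 6*u (U(u, f) = 4 - u*(-1 - 5) = 4 - u*(-6) = 4 - (-6)*u = 4 + 6*u)
V = -88
T(4, -5 - 4)*V - U(-17, -42) = 0*(-88) - (4 + 6*(-17)) = 0 - (4 - 102) = 0 - 1*(-98) = 0 + 98 = 98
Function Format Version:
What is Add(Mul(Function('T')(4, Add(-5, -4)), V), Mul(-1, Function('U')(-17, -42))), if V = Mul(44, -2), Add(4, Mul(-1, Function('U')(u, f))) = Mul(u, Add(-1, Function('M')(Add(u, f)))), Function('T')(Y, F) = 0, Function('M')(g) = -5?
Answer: 98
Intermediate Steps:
Function('U')(u, f) = Add(4, Mul(6, u)) (Function('U')(u, f) = Add(4, Mul(-1, Mul(u, Add(-1, -5)))) = Add(4, Mul(-1, Mul(u, -6))) = Add(4, Mul(-1, Mul(-6, u))) = Add(4, Mul(6, u)))
V = -88
Add(Mul(Function('T')(4, Add(-5, -4)), V), Mul(-1, Function('U')(-17, -42))) = Add(Mul(0, -88), Mul(-1, Add(4, Mul(6, -17)))) = Add(0, Mul(-1, Add(4, -102))) = Add(0, Mul(-1, -98)) = Add(0, 98) = 98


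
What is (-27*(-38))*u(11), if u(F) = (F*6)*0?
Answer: 0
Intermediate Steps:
u(F) = 0 (u(F) = (6*F)*0 = 0)
(-27*(-38))*u(11) = -27*(-38)*0 = 1026*0 = 0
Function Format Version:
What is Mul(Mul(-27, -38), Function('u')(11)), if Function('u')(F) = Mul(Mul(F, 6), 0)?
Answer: 0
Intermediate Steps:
Function('u')(F) = 0 (Function('u')(F) = Mul(Mul(6, F), 0) = 0)
Mul(Mul(-27, -38), Function('u')(11)) = Mul(Mul(-27, -38), 0) = Mul(1026, 0) = 0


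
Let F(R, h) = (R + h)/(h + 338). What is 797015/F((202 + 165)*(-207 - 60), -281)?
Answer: -9085971/19654 ≈ -462.30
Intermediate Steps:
F(R, h) = (R + h)/(338 + h)
797015/F((202 + 165)*(-207 - 60), -281) = 797015/((((202 + 165)*(-207 - 60) - 281)/(338 - 281))) = 797015/(((367*(-267) - 281)/57)) = 797015/(((-97989 - 281)/57)) = 797015/(((1/57)*(-98270))) = 797015/(-98270/57) = 797015*(-57/98270) = -9085971/19654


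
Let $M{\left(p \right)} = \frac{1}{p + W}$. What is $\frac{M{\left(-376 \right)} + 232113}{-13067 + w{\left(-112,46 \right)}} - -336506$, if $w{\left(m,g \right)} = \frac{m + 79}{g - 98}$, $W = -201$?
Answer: $\frac{131917933826462}{392043227} \approx 3.3649 \cdot 10^{5}$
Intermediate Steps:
$w{\left(m,g \right)} = \frac{79 + m}{-98 + g}$
$M{\left(p \right)} = \frac{1}{-201 + p}$ ($M{\left(p \right)} = \frac{1}{p - 201} = \frac{1}{-201 + p}$)
$\frac{M{\left(-376 \right)} + 232113}{-13067 + w{\left(-112,46 \right)}} - -336506 = \frac{\frac{1}{-201 - 376} + 232113}{-13067 + \frac{79 - 112}{-98 + 46}} - -336506 = \frac{\frac{1}{-577} + 232113}{-13067 + \frac{1}{-52} \left(-33\right)} + 336506 = \frac{- \frac{1}{577} + 232113}{-13067 - - \frac{33}{52}} + 336506 = \frac{133929200}{577 \left(-13067 + \frac{33}{52}\right)} + 336506 = \frac{133929200}{577 \left(- \frac{679451}{52}\right)} + 336506 = \frac{133929200}{577} \left(- \frac{52}{679451}\right) + 336506 = - \frac{6964318400}{392043227} + 336506 = \frac{131917933826462}{392043227}$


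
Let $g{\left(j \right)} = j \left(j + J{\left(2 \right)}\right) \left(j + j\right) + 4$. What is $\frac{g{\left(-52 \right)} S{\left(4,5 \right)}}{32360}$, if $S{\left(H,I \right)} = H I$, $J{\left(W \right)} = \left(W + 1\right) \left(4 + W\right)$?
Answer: $- \frac{91934}{809} \approx -113.64$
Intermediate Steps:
$J{\left(W \right)} = \left(1 + W\right) \left(4 + W\right)$
$g{\left(j \right)} = 4 + 2 j^{2} \left(18 + j\right)$ ($g{\left(j \right)} = j \left(j + \left(4 + 2^{2} + 5 \cdot 2\right)\right) \left(j + j\right) + 4 = j \left(j + \left(4 + 4 + 10\right)\right) 2 j + 4 = j \left(j + 18\right) 2 j + 4 = j \left(18 + j\right) 2 j + 4 = j 2 j \left(18 + j\right) + 4 = 2 j^{2} \left(18 + j\right) + 4 = 4 + 2 j^{2} \left(18 + j\right)$)
$\frac{g{\left(-52 \right)} S{\left(4,5 \right)}}{32360} = \frac{\left(4 + 2 \left(-52\right)^{3} + 36 \left(-52\right)^{2}\right) 4 \cdot 5}{32360} = \left(4 + 2 \left(-140608\right) + 36 \cdot 2704\right) 20 \cdot \frac{1}{32360} = \left(4 - 281216 + 97344\right) 20 \cdot \frac{1}{32360} = \left(-183868\right) 20 \cdot \frac{1}{32360} = \left(-3677360\right) \frac{1}{32360} = - \frac{91934}{809}$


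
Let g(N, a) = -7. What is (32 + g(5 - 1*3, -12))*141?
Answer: 3525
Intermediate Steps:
(32 + g(5 - 1*3, -12))*141 = (32 - 7)*141 = 25*141 = 3525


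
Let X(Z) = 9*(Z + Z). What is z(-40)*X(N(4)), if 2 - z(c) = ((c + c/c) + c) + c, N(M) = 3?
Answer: 6534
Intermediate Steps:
z(c) = 1 - 3*c (z(c) = 2 - (((c + c/c) + c) + c) = 2 - (((c + 1) + c) + c) = 2 - (((1 + c) + c) + c) = 2 - ((1 + 2*c) + c) = 2 - (1 + 3*c) = 2 + (-1 - 3*c) = 1 - 3*c)
X(Z) = 18*Z (X(Z) = 9*(2*Z) = 18*Z)
z(-40)*X(N(4)) = (1 - 3*(-40))*(18*3) = (1 + 120)*54 = 121*54 = 6534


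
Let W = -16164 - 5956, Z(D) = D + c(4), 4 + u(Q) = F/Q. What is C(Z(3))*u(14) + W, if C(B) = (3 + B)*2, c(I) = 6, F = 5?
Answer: -155452/7 ≈ -22207.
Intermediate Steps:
u(Q) = -4 + 5/Q
Z(D) = 6 + D (Z(D) = D + 6 = 6 + D)
C(B) = 6 + 2*B
W = -22120
C(Z(3))*u(14) + W = (6 + 2*(6 + 3))*(-4 + 5/14) - 22120 = (6 + 2*9)*(-4 + 5*(1/14)) - 22120 = (6 + 18)*(-4 + 5/14) - 22120 = 24*(-51/14) - 22120 = -612/7 - 22120 = -155452/7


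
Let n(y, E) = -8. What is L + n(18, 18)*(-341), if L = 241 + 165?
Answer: 3134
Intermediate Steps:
L = 406
L + n(18, 18)*(-341) = 406 - 8*(-341) = 406 + 2728 = 3134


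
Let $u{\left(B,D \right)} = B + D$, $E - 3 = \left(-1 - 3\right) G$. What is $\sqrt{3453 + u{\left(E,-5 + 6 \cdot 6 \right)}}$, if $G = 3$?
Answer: $5 \sqrt{139} \approx 58.949$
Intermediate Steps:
$E = -9$ ($E = 3 + \left(-1 - 3\right) 3 = 3 - 12 = -9$)
$\sqrt{3453 + u{\left(E,-5 + 6 \cdot 6 \right)}} = \sqrt{3453 + \left(-9 + \left(-5 + 6 \cdot 6\right)\right)} = \sqrt{3453 + \left(-9 + \left(-5 + 36\right)\right)} = \sqrt{3453 + \left(-9 + 31\right)} = \sqrt{3453 + 22} = \sqrt{3475} = 5 \sqrt{139}$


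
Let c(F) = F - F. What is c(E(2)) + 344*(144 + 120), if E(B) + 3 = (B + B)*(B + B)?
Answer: 90816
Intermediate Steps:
E(B) = -3 + 4*B² (E(B) = -3 + (B + B)*(B + B) = -3 + (2*B)*(2*B) = -3 + 4*B²)
c(F) = 0
c(E(2)) + 344*(144 + 120) = 0 + 344*(144 + 120) = 0 + 344*264 = 0 + 90816 = 90816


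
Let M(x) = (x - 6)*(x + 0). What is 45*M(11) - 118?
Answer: 2357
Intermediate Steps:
M(x) = x*(-6 + x) (M(x) = (-6 + x)*x = x*(-6 + x))
45*M(11) - 118 = 45*(11*(-6 + 11)) - 118 = 45*(11*5) - 118 = 45*55 - 118 = 2475 - 118 = 2357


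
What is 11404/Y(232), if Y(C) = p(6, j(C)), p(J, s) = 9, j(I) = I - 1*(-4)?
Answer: 11404/9 ≈ 1267.1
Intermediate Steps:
j(I) = 4 + I (j(I) = I + 4 = 4 + I)
Y(C) = 9
11404/Y(232) = 11404/9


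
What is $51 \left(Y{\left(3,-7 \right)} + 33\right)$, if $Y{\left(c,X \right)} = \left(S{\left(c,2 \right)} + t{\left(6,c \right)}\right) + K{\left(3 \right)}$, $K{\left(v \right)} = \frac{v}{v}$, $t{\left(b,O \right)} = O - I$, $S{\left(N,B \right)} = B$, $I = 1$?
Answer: $1938$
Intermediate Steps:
$t{\left(b,O \right)} = -1 + O$ ($t{\left(b,O \right)} = O - 1 = -1 + O$)
$K{\left(v \right)} = 1$
$Y{\left(c,X \right)} = 2 + c$ ($Y{\left(c,X \right)} = \left(2 + \left(-1 + c\right)\right) + 1 = \left(1 + c\right) + 1 = 2 + c$)
$51 \left(Y{\left(3,-7 \right)} + 33\right) = 51 \left(\left(2 + 3\right) + 33\right) = 51 \left(5 + 33\right) = 51 \cdot 38 = 1938$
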